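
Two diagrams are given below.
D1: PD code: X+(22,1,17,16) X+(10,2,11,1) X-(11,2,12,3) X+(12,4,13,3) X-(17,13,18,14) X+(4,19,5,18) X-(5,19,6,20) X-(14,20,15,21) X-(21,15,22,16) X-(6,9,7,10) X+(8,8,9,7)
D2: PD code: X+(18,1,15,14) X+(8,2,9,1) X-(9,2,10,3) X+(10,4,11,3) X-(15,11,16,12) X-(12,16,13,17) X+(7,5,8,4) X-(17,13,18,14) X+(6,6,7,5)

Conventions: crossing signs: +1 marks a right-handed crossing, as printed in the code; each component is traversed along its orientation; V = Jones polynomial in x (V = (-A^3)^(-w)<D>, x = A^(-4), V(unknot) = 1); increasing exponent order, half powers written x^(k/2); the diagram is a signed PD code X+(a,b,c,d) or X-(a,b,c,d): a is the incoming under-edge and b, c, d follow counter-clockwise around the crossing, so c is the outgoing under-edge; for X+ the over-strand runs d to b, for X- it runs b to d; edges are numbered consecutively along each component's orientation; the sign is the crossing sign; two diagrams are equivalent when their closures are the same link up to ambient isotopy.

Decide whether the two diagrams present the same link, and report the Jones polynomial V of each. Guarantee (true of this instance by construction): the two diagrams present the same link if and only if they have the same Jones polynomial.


equivalent: yes
V(D1) = -x^(-5/2) - x^(-1/2)  (w -1, c 11, <D> = A^-1 + A^7)
D2 (bracket A^5 + A^13; 9 crossings at w = +1): V = -x^(-5/2) - x^(-1/2)
why: Reidemeister moves carry D1 (11 crossings) to D2 (9)


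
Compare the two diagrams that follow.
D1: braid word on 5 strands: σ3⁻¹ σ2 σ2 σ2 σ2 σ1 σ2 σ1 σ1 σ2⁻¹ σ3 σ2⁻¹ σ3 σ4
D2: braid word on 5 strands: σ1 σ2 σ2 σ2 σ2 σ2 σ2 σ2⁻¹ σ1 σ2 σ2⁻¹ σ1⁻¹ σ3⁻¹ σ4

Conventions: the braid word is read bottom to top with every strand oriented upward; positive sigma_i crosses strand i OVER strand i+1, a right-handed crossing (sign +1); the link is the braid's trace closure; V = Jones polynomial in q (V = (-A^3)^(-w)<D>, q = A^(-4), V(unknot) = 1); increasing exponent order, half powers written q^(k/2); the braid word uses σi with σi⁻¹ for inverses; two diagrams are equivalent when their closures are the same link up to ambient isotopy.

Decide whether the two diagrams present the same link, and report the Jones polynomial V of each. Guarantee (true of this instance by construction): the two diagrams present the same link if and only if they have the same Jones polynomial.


equivalent: yes
V(D1) = q^2 + q^4 - q^5 + q^6 - q^7  (w +8, c 14, <D> = -A^-4 + 1 - A^4 + A^8 + A^16)
V(D2) = q^2 + q^4 - q^5 + q^6 - q^7  (w +6, c 14, <D> = -A^-10 + A^-6 - A^-2 + A^2 + A^10)
why: one V(q) for all 2 diagrams — one class (guaranteed)


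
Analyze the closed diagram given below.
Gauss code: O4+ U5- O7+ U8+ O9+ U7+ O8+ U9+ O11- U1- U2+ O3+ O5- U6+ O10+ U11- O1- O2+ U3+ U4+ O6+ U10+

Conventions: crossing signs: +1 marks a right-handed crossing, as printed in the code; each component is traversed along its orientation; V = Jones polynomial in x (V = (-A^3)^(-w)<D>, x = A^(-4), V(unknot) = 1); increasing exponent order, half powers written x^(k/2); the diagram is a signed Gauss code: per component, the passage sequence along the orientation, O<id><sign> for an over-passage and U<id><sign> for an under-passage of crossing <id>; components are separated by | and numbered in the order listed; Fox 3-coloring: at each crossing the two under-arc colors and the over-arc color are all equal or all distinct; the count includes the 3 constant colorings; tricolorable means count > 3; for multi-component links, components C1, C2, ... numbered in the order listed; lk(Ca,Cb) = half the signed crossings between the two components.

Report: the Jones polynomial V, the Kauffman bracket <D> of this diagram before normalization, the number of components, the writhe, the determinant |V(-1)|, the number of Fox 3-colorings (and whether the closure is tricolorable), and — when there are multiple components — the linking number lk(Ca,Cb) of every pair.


Jones polynomial: V(x) = x^2 + 2x^4 - 2x^5 + x^6 - 2x^7 + x^8
<D> = -A^-17 + 2A^-13 - A^-9 + 2A^-5 - 2A^-1 - A^7; writhe +5
components 1, writhe +5 (11 crossings)
3-colorings: 27 of 3^11, det 9 — tricolorable
note: det 9 = |V(-1)|; divisible by 3, so tricolorable


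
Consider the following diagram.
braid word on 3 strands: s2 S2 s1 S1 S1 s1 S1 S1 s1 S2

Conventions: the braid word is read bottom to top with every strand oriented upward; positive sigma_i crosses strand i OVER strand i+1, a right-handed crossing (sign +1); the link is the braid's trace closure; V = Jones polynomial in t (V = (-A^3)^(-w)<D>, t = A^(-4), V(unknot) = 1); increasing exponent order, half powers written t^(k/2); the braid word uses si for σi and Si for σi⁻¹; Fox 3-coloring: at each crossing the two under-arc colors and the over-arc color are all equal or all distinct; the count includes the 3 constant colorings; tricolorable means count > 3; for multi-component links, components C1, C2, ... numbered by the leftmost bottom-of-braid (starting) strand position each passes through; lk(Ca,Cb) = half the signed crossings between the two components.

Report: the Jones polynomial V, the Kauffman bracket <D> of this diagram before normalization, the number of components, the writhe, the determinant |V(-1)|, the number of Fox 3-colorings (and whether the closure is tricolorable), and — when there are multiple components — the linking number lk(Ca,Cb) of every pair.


V(t) = 1
bracket: A^-6, w = -2
1 component, writhe -2, over 10 crossings
det 1, colorings 3 of 3^10 — not tricolorable
observation: inverse pairs cancel, leaving σ1⁻¹ σ2⁻¹


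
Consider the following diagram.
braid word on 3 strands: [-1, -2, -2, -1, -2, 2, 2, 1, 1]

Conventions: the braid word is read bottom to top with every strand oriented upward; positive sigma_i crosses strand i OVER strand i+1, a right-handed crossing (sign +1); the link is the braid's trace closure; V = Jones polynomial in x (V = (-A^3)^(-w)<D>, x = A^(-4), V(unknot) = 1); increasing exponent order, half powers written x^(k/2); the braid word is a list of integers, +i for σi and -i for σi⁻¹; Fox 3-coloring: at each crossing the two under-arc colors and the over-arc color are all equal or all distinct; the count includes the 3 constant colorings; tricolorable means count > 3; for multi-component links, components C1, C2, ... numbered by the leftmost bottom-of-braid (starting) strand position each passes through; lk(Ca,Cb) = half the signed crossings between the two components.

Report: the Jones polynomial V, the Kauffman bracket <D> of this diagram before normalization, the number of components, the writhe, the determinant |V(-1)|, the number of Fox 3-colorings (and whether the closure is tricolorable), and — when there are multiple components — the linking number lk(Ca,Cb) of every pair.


V(x) = -x^(-5/2) - x^(-1/2)
bracket: A^-1 + A^7, w = -1
2 components, writhe -1, over 9 crossings
lk(C1,C2) = -1
det 2, colorings 3 of 3^9 — not tricolorable
observation: det 2 = |V(-1)|; not divisible by 3, so not tricolorable


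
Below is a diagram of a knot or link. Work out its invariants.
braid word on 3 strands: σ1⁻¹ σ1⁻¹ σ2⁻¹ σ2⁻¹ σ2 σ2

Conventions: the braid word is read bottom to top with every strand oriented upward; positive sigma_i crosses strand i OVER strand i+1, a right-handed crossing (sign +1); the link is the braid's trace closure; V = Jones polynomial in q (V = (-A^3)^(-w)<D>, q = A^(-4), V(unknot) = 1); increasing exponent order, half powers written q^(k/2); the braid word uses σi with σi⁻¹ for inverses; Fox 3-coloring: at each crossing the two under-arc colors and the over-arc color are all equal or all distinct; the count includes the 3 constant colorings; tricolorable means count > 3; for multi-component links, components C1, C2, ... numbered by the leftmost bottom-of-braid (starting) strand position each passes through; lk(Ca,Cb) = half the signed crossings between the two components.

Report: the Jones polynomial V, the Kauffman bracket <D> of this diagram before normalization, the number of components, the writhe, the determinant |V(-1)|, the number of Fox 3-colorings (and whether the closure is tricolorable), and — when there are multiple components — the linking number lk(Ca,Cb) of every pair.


Jones polynomial: V(q) = q^-3 + q^-2 + q^-1 + 1
<D> = A^-6 + A^-2 + A^2 + A^6; writhe -2
components 3, writhe -2 (6 crossings)
linking number lk(C1,C2) = -1
lk(C1,C3): 0
lk(C2,C3) = 0
3-colorings: 9 of 3^6, det 0 — tricolorable
note: |V(-1)| = 0: so tricolorable, since 3 divides 0


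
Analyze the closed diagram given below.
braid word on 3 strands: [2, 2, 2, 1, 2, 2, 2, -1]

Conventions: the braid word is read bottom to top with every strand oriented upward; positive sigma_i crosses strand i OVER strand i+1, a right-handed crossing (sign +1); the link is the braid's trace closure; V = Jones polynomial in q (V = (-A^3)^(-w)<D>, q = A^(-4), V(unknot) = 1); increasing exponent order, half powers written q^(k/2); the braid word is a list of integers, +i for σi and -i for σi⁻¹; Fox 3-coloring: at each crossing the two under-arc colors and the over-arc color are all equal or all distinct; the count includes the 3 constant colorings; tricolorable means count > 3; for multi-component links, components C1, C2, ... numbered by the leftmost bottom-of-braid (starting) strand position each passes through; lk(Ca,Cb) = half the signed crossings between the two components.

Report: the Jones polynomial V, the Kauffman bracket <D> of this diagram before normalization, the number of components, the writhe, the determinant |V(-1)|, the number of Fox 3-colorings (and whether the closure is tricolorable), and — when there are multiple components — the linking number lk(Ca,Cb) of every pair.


V(q) = q^2 + 2q^4 - 2q^5 + q^6 - 2q^7 + q^8
bracket: A^-14 - 2A^-10 + A^-6 - 2A^-2 + 2A^2 + A^10, w = +6
1 component, writhe +6, over 8 crossings
det 9, colorings 27 of 3^8 — tricolorable
observation: w = +6 shifts under R1 moves; the (-A^3)^(-6) factor cancels that in V


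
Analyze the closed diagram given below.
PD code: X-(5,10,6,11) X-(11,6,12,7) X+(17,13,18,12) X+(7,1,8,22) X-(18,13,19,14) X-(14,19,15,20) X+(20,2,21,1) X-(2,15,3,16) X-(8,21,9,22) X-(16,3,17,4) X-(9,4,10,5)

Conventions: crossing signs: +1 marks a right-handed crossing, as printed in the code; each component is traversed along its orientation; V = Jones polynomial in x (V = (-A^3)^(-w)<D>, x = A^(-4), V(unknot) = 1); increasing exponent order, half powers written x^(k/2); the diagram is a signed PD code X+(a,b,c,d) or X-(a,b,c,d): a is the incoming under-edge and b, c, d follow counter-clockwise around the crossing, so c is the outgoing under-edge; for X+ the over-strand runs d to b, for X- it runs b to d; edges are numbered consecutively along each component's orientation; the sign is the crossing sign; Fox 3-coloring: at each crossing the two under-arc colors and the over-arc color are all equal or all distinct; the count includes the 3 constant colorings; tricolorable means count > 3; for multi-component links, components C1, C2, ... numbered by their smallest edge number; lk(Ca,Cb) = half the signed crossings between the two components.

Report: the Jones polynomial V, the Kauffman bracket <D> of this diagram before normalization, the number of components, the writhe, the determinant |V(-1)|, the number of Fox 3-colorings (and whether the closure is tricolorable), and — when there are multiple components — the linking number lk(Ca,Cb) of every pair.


V(x) = x^-8 - 2x^-7 + x^-6 - 2x^-5 + 2x^-4 + x^-2
bracket: -A^-7 - 2A + 2A^5 - A^9 + 2A^13 - A^17, w = -5
1 component, writhe -5, over 11 crossings
det 9, colorings 27 of 3^11 — tricolorable
observation: det 9 = |V(-1)|; divisible by 3, so tricolorable


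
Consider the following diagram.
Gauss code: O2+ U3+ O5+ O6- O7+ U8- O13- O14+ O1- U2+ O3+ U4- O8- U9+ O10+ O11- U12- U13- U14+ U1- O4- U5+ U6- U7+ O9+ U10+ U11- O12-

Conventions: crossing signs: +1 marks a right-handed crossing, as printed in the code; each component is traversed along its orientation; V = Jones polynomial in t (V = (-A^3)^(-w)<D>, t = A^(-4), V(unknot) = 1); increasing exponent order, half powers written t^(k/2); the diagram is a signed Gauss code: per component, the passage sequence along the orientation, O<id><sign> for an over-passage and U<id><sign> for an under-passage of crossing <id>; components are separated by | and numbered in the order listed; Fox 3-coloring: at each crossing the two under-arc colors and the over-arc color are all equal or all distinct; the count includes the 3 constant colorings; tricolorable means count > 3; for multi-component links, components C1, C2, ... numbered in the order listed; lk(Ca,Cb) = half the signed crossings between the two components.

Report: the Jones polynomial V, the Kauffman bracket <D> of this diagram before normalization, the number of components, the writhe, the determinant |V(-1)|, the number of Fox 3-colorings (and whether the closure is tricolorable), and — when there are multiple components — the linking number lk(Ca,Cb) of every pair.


V(t) = -t^-3 + 2t^-2 - 2t^-1 + 3 - 2t + 2t^2 - t^3
bracket: -A^-12 + 2A^-8 - 2A^-4 + 3 - 2A^4 + 2A^8 - A^12, w = 0
1 component, writhe 0, over 14 crossings
det 13, colorings 3 of 3^14 — not tricolorable
observation: w = 0 (over 14 crossings) is diagram-only; (-A^3)^(0) removes it from V


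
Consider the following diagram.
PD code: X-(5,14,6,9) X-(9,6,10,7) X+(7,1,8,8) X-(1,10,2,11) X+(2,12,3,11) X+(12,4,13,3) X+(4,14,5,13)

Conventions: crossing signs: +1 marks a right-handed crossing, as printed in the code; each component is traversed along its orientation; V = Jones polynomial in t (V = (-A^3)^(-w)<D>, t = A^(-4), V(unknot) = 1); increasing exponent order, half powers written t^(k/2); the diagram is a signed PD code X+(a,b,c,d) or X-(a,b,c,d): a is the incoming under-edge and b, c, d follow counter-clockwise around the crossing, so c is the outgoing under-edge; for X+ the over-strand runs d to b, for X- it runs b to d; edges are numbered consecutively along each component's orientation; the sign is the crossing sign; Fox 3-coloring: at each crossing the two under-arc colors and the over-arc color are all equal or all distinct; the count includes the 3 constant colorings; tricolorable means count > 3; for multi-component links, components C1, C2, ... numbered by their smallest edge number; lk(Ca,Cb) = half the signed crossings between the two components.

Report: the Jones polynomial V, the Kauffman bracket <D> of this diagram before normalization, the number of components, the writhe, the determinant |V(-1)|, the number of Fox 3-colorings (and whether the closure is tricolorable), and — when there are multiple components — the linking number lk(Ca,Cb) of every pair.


Jones polynomial: V(t) = -t^(-1/2) - t^(1/2)
<D> = A + A^5; writhe +1
components 2, writhe +1 (7 crossings)
linking number lk(C1,C2) = 0
3-colorings: 9 of 3^7, det 0 — tricolorable
note: the 1 component pair carries total linking 0


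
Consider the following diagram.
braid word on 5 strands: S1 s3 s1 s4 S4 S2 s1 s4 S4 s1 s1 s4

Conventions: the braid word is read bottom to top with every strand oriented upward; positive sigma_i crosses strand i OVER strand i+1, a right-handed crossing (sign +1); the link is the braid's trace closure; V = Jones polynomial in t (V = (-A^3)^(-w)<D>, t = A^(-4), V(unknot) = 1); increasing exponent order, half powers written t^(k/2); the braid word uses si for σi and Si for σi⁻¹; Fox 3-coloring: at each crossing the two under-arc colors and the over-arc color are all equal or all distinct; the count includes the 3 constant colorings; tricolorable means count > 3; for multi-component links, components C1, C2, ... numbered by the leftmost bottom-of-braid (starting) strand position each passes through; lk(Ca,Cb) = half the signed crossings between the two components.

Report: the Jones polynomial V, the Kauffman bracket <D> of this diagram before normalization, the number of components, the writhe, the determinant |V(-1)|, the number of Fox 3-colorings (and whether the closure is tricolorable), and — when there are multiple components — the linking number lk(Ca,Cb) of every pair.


Jones polynomial: V(t) = t + t^3 - t^4
<D> = -A^-4 + 1 + A^8; writhe +4
components 1, writhe +4 (12 crossings)
3-colorings: 9 of 3^12, det 3 — tricolorable
note: the span of V is 3, forcing >= 3 crossings in any diagram


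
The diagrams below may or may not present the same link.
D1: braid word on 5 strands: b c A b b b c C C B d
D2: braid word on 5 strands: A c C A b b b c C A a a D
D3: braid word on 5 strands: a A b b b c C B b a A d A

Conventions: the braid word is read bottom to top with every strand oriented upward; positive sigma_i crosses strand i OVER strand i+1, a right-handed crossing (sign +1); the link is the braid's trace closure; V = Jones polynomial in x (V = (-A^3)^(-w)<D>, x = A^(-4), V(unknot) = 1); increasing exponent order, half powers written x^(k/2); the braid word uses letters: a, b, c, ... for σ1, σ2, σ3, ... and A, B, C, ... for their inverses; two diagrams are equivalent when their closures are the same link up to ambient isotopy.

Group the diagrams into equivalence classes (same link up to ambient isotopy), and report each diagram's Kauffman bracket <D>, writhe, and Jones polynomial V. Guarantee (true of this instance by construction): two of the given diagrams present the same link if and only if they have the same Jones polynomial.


classes: {D1, D2, D3}
V(D1) = -x^(1/2) - x^(3/2) - x^(5/2) + x^(9/2)  [11 crossings, <D> = -A^-9 + A^-1 + A^3 + A^7, w = +3]
D2 (bracket -A^-15 + A^-7 + A^-3 + A; 13 crossings at w = +1): V = -x^(1/2) - x^(3/2) - x^(5/2) + x^(9/2)
D3 (bracket -A^-9 + A^-1 + A^3 + A^7; 13 crossings at w = +3): V = -x^(1/2) - x^(3/2) - x^(5/2) + x^(9/2)
note: all 3 diagrams share one V(x), hence one class


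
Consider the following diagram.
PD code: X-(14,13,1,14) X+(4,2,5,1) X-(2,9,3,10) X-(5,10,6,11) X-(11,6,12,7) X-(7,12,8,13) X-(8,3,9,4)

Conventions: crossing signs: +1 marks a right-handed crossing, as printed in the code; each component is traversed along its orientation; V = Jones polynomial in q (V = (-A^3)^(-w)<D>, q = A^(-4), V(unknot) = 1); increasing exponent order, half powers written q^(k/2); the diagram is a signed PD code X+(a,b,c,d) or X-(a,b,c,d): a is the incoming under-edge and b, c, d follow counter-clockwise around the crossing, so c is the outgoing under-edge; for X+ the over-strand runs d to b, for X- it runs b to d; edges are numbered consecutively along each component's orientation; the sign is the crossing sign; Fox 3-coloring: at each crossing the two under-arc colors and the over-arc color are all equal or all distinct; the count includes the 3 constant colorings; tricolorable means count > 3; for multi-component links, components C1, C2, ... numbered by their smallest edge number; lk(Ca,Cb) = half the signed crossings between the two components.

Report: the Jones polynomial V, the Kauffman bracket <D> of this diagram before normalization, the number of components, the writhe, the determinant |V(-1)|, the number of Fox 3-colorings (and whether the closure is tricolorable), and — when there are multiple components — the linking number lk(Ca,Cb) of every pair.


V(q) = -q^-6 + q^-5 - q^-4 + 2q^-3 - q^-2 + q^-1
bracket: -A^-11 + A^-7 - 2A^-3 + A - A^5 + A^9, w = -5
1 component, writhe -5, over 7 crossings
det 7, colorings 3 of 3^7 — not tricolorable
observation: |V(-1)| = 7: so not tricolorable, since 3 does not divide 7


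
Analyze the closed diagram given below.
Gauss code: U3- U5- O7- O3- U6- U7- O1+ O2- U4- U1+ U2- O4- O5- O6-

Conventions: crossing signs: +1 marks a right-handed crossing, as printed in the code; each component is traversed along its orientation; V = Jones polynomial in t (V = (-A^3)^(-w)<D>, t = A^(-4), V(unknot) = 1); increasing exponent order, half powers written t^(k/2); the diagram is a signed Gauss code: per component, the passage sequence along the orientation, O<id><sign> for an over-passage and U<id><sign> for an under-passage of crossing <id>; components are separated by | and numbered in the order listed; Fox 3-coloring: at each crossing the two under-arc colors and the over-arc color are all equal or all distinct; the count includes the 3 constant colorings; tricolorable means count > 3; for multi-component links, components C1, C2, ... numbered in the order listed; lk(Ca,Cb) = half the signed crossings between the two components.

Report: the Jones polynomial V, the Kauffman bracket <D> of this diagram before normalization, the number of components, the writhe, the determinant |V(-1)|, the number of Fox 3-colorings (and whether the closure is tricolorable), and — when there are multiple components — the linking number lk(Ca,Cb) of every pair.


Jones polynomial: V(t) = -t^-4 + t^-3 + t^-1
<D> = -A^-11 - A^-3 + A; writhe -5
components 1, writhe -5 (7 crossings)
3-colorings: 9 of 3^7, det 3 — tricolorable
note: w = -5 (over 7 crossings) is diagram-only; (-A^3)^(5) removes it from V


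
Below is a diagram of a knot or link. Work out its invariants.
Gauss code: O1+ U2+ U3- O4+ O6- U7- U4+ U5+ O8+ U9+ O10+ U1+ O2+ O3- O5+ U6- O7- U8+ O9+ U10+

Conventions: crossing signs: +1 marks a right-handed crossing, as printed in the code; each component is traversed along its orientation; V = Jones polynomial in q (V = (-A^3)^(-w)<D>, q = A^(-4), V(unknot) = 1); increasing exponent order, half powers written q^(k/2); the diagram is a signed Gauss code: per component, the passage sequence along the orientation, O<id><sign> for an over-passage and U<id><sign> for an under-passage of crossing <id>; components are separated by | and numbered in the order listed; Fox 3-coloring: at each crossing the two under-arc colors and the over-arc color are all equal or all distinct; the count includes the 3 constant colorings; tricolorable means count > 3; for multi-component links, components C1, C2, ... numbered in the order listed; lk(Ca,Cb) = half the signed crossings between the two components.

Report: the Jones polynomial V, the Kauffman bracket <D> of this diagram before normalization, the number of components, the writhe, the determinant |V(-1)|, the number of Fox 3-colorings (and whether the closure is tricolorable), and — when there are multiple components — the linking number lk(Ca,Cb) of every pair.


Jones polynomial: V(q) = q + q^3 - q^4
<D> = -A^-4 + 1 + A^8; writhe +4
components 1, writhe +4 (10 crossings)
3-colorings: 9 of 3^10, det 3 — tricolorable
note: det 3 = |V(-1)|; divisible by 3, so tricolorable


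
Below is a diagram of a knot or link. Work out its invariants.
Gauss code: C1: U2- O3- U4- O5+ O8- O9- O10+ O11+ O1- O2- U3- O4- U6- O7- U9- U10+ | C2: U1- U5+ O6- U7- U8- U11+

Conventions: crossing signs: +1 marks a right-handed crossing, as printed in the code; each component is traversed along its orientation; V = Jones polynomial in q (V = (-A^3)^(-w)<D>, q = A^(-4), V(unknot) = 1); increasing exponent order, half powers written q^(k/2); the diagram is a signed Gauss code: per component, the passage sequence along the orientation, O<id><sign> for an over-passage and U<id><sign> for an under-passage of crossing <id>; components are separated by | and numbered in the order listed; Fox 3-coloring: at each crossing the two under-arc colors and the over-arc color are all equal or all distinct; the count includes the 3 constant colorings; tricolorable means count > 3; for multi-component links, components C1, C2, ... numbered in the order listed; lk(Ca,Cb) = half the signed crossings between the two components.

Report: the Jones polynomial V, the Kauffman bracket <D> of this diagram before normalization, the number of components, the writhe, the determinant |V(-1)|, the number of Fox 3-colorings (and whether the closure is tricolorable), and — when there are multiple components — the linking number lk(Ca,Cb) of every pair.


V = q^(-13/2) - q^(-11/2) + q^(-9/2) - 2q^(-7/2) - q^(-3/2)
<D> = A^-9 + 2A^-1 - A^3 + A^7 - A^11 (w = -5)
2 components over 11 crossings, w = -5
lk(C1,C2): -1
9 Fox colorings among 3^11, |V(-1)| = 6: tricolorable
why: |V(-1)| = 6: so tricolorable, since 3 divides 6


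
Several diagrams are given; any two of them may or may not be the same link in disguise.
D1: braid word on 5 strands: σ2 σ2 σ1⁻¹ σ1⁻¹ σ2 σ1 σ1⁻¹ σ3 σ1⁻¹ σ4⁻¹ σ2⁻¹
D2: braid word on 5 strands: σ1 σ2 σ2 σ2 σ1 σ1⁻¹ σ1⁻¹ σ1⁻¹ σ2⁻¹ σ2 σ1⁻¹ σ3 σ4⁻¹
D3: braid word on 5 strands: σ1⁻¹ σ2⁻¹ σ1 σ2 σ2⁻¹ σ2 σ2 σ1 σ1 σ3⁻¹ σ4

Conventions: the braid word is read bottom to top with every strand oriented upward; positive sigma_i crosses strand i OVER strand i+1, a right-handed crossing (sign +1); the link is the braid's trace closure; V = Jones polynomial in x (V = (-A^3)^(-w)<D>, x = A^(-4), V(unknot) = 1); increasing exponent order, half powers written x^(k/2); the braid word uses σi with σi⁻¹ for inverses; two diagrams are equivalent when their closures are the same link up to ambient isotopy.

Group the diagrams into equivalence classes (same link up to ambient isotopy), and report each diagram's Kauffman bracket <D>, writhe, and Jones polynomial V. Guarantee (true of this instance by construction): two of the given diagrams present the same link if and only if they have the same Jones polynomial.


grouping into links: {D1} | {D2} | {D3}
V(D1) = x^(-7/2) - 2x^(-5/2) + x^(-3/2) - 2x^(-1/2) + x^(1/2) - x^(3/2)  (w -1, c 11, <D> = A^-9 - A^-5 + 2A^-1 - A^3 + 2A^7 - A^11)
D2 (bracket -A^-11 + A^-7 - A^-3 + 2A + A^9; 13 crossings at w = +1): V = -x^(-3/2) - 2x^(1/2) + x^(3/2) - x^(5/2) + x^(7/2)
D3 (bracket A^-9 + A^-1 - A^3 + A^7; 11 crossings at w = +3): V = -x^(1/2) + x^(3/2) - x^(5/2) - x^(9/2)
why: comparing 3 Jones polynomials yields 3 groups


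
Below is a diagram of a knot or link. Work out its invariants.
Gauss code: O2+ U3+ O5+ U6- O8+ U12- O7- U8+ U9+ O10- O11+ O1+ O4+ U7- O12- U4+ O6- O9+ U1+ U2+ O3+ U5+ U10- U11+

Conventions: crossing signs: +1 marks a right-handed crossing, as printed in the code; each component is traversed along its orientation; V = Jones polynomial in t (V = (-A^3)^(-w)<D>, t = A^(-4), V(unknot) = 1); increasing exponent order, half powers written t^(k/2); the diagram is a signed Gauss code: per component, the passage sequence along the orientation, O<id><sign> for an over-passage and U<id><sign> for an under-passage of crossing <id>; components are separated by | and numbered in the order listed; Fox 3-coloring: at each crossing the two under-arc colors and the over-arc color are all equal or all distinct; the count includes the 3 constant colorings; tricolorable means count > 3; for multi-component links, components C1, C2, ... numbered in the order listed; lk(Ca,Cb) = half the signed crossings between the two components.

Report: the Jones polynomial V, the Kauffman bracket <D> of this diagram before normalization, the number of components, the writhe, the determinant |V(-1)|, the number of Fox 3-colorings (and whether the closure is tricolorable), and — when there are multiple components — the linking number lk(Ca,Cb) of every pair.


V(t) = t^-1 - 1 + 3t - 4t^2 + 4t^3 - 5t^4 + 4t^5 - 2t^6 + 2t^7 - t^8
bracket: -A^-20 + 2A^-16 - 2A^-12 + 4A^-8 - 5A^-4 + 4 - 4A^4 + 3A^8 - A^12 + A^16, w = +4
1 component, writhe +4, over 12 crossings
det 27, colorings 27 of 3^12 — tricolorable
observation: the span of V is 9, forcing >= 9 crossings in any diagram


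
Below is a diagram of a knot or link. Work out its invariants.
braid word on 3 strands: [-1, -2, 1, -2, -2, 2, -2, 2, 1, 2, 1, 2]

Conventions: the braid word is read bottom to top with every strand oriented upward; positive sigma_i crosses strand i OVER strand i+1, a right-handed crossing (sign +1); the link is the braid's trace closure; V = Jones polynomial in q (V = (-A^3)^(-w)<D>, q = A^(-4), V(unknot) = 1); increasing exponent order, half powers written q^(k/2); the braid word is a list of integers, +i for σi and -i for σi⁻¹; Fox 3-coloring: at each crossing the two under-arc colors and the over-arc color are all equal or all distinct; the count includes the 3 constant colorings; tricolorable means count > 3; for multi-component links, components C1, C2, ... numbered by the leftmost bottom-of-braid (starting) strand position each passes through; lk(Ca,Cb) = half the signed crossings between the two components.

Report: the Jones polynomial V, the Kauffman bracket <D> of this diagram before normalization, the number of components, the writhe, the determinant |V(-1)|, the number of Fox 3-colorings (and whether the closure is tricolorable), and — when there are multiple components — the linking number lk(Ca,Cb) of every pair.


V(q) = q + q^3 - q^4
bracket: -A^-10 + A^-6 + A^2, w = +2
1 component, writhe +2, over 12 crossings
det 3, colorings 9 of 3^12 — tricolorable
observation: w = +2 (over 12 crossings) is diagram-only; (-A^3)^(-2) removes it from V


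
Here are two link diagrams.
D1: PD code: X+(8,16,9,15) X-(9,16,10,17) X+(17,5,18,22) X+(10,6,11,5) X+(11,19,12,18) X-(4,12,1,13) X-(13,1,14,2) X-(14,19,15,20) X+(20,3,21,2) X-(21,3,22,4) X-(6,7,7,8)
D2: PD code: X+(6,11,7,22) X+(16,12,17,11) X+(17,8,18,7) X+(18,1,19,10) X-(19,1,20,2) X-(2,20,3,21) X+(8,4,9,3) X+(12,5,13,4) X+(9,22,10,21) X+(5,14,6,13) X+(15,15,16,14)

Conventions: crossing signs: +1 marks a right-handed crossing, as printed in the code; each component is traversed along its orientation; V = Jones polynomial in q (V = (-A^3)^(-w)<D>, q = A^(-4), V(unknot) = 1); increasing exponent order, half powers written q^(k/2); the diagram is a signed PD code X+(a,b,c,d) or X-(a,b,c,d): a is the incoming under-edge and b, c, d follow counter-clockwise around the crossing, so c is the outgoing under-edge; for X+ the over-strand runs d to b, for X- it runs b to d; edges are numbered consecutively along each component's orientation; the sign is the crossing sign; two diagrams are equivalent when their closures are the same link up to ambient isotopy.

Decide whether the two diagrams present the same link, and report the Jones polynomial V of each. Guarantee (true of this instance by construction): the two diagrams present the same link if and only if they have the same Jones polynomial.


equivalent: no
D1 (bracket A^-1 + A^7; 11 crossings at w = -1): V = -q^(-5/2) - q^(-1/2)
V(D2) = -q^(3/2) - q^(7/2) + q^(9/2) - q^(11/2)  [11 crossings, <D> = A^-1 - A^3 + A^7 + A^15, w = +7]
observation: 2 values of V(q) split the 2 diagrams


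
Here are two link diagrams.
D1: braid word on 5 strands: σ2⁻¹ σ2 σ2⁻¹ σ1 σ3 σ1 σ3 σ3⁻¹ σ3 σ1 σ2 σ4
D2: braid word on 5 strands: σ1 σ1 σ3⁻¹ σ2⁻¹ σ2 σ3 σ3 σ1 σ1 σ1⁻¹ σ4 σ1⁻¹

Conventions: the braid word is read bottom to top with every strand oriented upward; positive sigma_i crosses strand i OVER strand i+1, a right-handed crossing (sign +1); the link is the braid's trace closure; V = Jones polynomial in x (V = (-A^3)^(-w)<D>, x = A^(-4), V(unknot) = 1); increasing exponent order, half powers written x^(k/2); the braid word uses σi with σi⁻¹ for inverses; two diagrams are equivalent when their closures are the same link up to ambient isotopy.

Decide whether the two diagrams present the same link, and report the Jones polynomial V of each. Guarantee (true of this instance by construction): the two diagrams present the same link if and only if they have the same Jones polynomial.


same link: no
V(D1) = x + x^2 + 2x^3 + x^4 - x^7  [12 crossings, <D> = -A^-10 + A^2 + 2A^6 + A^10 + A^14, w = +6]
D2 (bracket 1 + A^4 + A^8 + A^12; 12 crossings at w = +4): V = 1 + x + x^2 + x^3
note: V(x) takes 2 values over 2 diagrams, fixing the grouping


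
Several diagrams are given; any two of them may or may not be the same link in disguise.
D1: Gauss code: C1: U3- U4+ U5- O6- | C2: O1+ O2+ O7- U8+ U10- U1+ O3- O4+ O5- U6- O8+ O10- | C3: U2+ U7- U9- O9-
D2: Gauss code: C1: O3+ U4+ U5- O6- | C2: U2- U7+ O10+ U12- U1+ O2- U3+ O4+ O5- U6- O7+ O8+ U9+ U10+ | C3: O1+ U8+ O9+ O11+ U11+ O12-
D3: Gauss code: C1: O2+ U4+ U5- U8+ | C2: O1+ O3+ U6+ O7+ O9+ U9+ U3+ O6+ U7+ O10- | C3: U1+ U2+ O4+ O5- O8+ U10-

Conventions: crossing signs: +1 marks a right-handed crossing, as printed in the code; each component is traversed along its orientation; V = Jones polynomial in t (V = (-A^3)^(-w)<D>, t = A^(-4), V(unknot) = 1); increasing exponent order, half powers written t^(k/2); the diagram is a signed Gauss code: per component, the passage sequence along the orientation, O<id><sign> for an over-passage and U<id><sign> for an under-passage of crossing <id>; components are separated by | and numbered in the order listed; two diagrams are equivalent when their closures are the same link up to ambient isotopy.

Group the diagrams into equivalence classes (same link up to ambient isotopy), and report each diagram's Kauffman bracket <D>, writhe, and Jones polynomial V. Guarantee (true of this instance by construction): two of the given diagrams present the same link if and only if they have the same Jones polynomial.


grouping into links: {D1} | {D2} | {D3}
V(D1) = t^-3 + t^-2 + t^-1 + 1  (w -2, c 10, <D> = A^-6 + A^-2 + A^2 + A^6)
V(D2) = 1 + t + t^2 + t^3  [12 crossings, <D> = 1 + A^4 + A^8 + A^12, w = +4]
D3 (bracket -A^-10 + A^2 + 2A^6 + A^10 + A^14; 10 crossings at w = +6): V = t + t^2 + 2t^3 + t^4 - t^7
why: comparing 3 Jones polynomials yields 3 groups


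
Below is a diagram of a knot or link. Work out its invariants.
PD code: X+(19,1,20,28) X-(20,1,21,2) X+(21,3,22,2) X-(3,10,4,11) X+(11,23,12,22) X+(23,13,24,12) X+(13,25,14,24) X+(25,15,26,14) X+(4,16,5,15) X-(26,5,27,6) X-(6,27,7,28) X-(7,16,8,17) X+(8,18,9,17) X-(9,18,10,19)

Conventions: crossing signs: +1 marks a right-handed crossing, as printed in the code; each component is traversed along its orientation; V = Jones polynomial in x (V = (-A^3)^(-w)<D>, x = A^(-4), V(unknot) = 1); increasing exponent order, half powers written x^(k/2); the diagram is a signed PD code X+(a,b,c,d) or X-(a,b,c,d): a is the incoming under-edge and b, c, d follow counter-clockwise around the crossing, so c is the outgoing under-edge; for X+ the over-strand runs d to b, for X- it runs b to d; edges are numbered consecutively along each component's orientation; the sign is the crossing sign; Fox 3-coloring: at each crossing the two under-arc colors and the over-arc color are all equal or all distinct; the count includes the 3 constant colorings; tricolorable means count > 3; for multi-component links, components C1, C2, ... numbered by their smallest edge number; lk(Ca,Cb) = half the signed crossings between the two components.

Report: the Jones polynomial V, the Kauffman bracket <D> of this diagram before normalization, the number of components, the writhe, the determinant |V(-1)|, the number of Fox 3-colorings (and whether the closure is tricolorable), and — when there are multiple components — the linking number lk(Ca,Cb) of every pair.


Jones polynomial: V(x) = -x^-2 + 2x^-1 - 3 + 5x - 4x^2 + 5x^3 - 4x^4 + 2x^5 - x^6
<D> = -A^-18 + 2A^-14 - 4A^-10 + 5A^-6 - 4A^-2 + 5A^2 - 3A^6 + 2A^10 - A^14; writhe +2
components 1, writhe +2 (14 crossings)
3-colorings: 9 of 3^14, det 27 — tricolorable
note: |V(-1)| = 27: so tricolorable, since 3 divides 27


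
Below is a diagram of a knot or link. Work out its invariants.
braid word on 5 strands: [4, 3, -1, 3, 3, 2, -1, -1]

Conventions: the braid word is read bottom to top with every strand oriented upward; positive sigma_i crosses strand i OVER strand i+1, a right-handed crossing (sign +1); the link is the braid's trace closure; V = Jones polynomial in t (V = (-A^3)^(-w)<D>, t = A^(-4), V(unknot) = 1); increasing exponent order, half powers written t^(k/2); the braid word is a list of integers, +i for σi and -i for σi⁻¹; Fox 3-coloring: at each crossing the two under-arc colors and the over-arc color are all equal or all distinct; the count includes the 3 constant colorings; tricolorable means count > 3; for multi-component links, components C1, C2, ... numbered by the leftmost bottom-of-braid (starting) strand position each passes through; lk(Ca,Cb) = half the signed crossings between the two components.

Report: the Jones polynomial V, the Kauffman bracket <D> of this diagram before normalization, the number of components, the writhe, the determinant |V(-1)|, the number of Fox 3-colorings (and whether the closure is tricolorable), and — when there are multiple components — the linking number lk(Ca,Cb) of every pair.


V = -t^-3 + t^-2 - t^-1 + 3 - t + t^2 - t^3
<D> = -A^-6 + A^-2 - A^2 + 3A^6 - A^10 + A^14 - A^18 (w = +2)
1 component over 8 crossings, w = +2
27 Fox colorings among 3^8, |V(-1)| = 9: tricolorable
why: |V(-1)| = 9: so tricolorable, since 3 divides 9


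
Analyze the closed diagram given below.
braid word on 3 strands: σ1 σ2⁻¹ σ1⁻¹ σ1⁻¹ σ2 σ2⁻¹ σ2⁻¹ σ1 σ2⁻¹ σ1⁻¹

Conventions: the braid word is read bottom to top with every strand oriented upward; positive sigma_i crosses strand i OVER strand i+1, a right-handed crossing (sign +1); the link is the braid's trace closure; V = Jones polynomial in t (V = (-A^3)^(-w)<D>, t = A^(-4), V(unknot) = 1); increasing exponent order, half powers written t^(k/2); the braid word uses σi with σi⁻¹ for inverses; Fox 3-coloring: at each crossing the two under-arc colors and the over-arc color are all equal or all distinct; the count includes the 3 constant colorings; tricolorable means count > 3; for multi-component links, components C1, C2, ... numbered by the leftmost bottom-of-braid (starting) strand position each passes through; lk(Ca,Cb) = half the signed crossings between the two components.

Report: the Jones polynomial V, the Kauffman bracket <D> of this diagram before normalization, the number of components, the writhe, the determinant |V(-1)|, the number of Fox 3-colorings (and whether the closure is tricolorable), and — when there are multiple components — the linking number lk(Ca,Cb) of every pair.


V(t) = -t^-6 + t^-5 - t^-4 + 2t^-3 - t^-2 + t^-1
bracket: A^-8 - A^-4 + 2 - A^4 + A^8 - A^12, w = -4
1 component, writhe -4, over 10 crossings
det 7, colorings 3 of 3^10 — not tricolorable
observation: the span of V is 5, forcing >= 5 crossings in any diagram


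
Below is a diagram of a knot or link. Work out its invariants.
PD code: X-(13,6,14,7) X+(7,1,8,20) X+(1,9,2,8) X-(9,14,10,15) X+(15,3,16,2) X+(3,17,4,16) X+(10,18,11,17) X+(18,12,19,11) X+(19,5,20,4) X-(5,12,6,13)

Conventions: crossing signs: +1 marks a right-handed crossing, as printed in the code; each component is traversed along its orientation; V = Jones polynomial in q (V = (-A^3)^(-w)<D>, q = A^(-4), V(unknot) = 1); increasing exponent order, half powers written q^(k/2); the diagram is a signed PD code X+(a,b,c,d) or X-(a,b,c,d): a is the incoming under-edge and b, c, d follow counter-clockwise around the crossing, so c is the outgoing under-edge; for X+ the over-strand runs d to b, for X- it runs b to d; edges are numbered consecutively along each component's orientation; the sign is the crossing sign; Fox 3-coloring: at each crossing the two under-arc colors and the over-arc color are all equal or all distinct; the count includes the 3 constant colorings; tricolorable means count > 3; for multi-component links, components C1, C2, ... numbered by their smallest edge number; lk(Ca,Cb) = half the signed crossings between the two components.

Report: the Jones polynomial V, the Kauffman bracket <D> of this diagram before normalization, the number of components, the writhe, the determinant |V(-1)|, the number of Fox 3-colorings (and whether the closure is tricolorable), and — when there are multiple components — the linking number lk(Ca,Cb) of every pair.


V(q) = -1 + 3q - 3q^2 + 5q^3 - 5q^4 + 4q^5 - 3q^6 + 2q^7 - q^8
bracket: -A^-20 + 2A^-16 - 3A^-12 + 4A^-8 - 5A^-4 + 5 - 3A^4 + 3A^8 - A^12, w = +4
1 component, writhe +4, over 10 crossings
det 27, colorings 9 of 3^10 — tricolorable
observation: w = +4 (over 10 crossings) is diagram-only; (-A^3)^(-4) removes it from V


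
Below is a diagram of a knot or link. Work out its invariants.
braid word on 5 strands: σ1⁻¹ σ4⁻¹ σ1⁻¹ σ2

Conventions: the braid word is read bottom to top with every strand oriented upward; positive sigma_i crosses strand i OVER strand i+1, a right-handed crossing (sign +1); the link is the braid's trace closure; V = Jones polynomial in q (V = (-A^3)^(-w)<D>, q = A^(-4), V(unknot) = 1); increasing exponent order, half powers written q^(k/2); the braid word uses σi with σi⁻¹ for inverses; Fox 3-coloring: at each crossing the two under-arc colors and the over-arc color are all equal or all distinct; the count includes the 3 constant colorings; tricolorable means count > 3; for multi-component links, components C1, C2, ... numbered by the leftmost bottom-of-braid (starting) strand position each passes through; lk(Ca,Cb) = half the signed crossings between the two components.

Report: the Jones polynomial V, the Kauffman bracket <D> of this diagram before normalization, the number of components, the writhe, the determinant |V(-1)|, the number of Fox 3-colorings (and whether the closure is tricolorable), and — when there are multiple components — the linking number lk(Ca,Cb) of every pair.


Jones polynomial: V(q) = q^-3 + q^-2 + q^-1 + 1
<D> = A^-6 + A^-2 + A^2 + A^6; writhe -2
components 3, writhe -2 (4 crossings)
linking number lk(C1,C2) = -1
lk(C1,C3): 0
lk(C2,C3) = 0
3-colorings: 9 of 3^4, det 0 — tricolorable
note: det 0 = |V(-1)|; divisible by 3, so tricolorable
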